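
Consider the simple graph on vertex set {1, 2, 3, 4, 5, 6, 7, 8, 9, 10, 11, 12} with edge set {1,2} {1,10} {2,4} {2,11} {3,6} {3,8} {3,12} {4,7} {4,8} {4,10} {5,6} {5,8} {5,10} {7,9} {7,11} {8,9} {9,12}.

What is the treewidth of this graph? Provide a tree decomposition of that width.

Treewidth 3.
Bags: B1 = {3, 5, 6, 12}  B2 = {3, 5, 8, 12}  B3 = {5, 8, 9, 12}  B4 = {5, 8, 9, 10}  B5 = {4, 8, 9, 10}  B6 = {4, 7, 9, 10}  B7 = {1, 4, 7, 10}  B8 = {1, 2, 4, 7}  B9 = {1, 2, 7, 11}
Tree: B1–B2, B2–B3, B3–B4, B4–B5, B5–B6, B6–B7, B7–B8, B8–B9

The largest bag has 4 vertices, giving width 3; this decomposition certifies tw(G) ≤ 3. For the lower bound: the 4 vertex sets {3,6,12}, {5}, {8}, {4,7,9,10} are disjoint, each induces a connected subgraph, and every pair is joined by at least one edge of G. Contracting each set to a single vertex therefore yields K_{4} as a minor, and since treewidth is minor-monotone, tw(G) ≥ tw(K_{4}) = 3. Hence tw(G) = 3 exactly.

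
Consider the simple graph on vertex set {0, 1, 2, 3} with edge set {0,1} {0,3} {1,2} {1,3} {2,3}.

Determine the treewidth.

A width-2 tree decomposition is:
Bags: B1 = {1, 2, 3}  B2 = {0, 1, 3}
Tree: B1–B2
The largest bag has 3 vertices, giving width 2; this decomposition certifies tw(G) ≤ 2. Conversely, {0, 1, 3} is a clique of size 3, and the vertices of any clique must share a bag in every tree decomposition; so some bag has ≥ 3 vertices and tw(G) ≥ 2. Therefore the treewidth is 2.

2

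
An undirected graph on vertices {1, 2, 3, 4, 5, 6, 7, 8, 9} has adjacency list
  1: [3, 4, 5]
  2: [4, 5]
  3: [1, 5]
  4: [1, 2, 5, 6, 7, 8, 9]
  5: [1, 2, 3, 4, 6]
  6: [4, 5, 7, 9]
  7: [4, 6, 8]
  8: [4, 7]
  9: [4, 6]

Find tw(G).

A width-2 tree decomposition is:
Bags: B1 = {2, 4, 5}  B2 = {1, 4, 5}  B3 = {4, 5, 6}  B4 = {4, 6, 9}  B5 = {4, 6, 7}  B6 = {1, 3, 5}  B7 = {4, 7, 8}
Tree: B1–B2, B2–B3, B3–B4, B3–B5, B2–B6, B5–B7
The largest bag has 3 vertices, giving width 2; this decomposition certifies tw(G) ≤ 2. Conversely, {1, 3, 5} is a clique of size 3, and the vertices of any clique must share a bag in every tree decomposition; so some bag has ≥ 3 vertices and tw(G) ≥ 2. Hence tw(G) = 2 exactly.

2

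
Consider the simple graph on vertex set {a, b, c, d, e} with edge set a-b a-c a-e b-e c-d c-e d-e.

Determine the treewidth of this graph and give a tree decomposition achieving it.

Treewidth 2.
One such decomposition:
Bags: B1 = {a, b, e}  B2 = {a, c, e}  B3 = {c, d, e}
Tree: B1–B2, B2–B3

Every bag has size at most 3, so the width is 3 − 1 = 2 and tw(G) ≤ 2. For the lower bound, the 3 vertices {c, d, e} are pairwise adjacent, and any tree decomposition puts a clique entirely inside one bag — forcing width ≥ 2. Combining the bounds, tw(G) = 2.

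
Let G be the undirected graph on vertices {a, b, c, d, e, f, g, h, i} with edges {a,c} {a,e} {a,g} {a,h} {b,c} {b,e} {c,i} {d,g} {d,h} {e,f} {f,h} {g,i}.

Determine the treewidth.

A width-3 tree decomposition is:
Bags: B1 = {d, f, g, h}  B2 = {a, f, g, h}  B3 = {a, e, f, g}  B4 = {a, e, g, i}  B5 = {a, c, e, i}  B6 = {b, c, e, i}
Tree: B1–B2, B2–B3, B3–B4, B4–B5, B5–B6
Each bag holds 4 vertices, so the decomposition has width 3, which upper-bounds the treewidth. For the lower bound: the 4 vertex sets {d,f,h}, {g}, {a}, {b,c,e,i} are disjoint, each induces a connected subgraph, and every pair is joined by at least one edge of G. Contracting each set to a single vertex therefore yields K_{4} as a minor, and since treewidth is minor-monotone, tw(G) ≥ tw(K_{4}) = 3. The upper and lower bounds meet at 3, so that is the treewidth.

3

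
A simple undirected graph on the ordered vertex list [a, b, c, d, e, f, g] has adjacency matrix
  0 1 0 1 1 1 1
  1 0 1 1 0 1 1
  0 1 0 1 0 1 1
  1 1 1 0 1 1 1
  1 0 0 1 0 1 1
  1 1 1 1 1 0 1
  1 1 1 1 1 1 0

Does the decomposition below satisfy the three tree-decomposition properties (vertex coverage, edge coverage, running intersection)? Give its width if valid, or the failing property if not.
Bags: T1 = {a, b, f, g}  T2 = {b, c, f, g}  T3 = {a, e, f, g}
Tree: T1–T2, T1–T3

No — vertex d appears in no bag.

A tree decomposition must satisfy three properties: every vertex lies in some bag; for every edge, both endpoints lie together in some bag; and for every vertex, the bags containing it form a connected subtree. Here vertex d appears in no bag, so the decomposition is invalid.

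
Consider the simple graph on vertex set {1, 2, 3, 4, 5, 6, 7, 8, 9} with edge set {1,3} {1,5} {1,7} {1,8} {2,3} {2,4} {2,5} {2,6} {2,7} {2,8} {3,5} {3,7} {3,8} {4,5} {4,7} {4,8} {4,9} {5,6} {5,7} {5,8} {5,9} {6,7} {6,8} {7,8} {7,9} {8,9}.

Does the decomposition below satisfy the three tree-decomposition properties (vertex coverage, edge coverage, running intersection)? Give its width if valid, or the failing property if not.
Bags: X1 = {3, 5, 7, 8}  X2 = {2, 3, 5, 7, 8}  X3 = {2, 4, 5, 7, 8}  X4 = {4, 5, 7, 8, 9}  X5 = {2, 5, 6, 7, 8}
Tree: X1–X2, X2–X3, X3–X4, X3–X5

A tree decomposition must satisfy three properties: every vertex lies in some bag; for every edge, both endpoints lie together in some bag; and for every vertex, the bags containing it form a connected subtree. Here vertex 1 appears in no bag, so the decomposition is invalid.

No — vertex 1 appears in no bag.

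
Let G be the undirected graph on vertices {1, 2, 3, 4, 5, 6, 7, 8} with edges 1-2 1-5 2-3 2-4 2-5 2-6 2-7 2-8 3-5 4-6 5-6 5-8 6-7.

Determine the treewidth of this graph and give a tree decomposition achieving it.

Every bag has size at most 3, so the width is 3 − 1 = 2 and tw(G) ≤ 2. Conversely, {2, 4, 6} is a clique of size 3, and the vertices of any clique must share a bag in every tree decomposition; so some bag has ≥ 3 vertices and tw(G) ≥ 2. The upper and lower bounds meet at 2, so that is the treewidth.

Treewidth 2.
One optimal decomposition is:
Bags: B1 = {2, 5, 8}  B2 = {2, 5, 6}  B3 = {2, 6, 7}  B4 = {2, 4, 6}  B5 = {1, 2, 5}  B6 = {2, 3, 5}
Tree: B1–B2, B2–B3, B2–B4, B1–B5, B2–B6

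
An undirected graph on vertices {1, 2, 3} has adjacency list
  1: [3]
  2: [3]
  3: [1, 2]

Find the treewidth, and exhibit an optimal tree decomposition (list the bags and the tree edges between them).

Treewidth 1.
One such decomposition:
Bags: B1 = {2, 3}  B2 = {1, 3}
Tree: B1–B2

Each bag holds 2 vertices, so the decomposition has width 1, which upper-bounds the treewidth. Any graph with an edge has treewidth ≥ 1, and G has the edge 3–2. Combining the bounds, tw(G) = 1.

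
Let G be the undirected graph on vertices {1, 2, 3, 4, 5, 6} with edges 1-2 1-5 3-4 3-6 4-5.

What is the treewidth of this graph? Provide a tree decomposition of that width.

Treewidth 1.
Bags: B1 = {1, 2}  B2 = {1, 5}  B3 = {4, 5}  B4 = {3, 4}  B5 = {3, 6}
Tree: B1–B2, B2–B3, B3–B4, B4–B5

Every bag has size at most 2, so the width is 2 − 1 = 1 and tw(G) ≤ 1. Any graph with an edge has treewidth ≥ 1, and G has the edge 2–1. Therefore the treewidth is 1.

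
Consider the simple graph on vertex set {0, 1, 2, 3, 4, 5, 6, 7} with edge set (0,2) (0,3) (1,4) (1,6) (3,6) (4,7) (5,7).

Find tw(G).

1

A width-1 tree decomposition is:
Bags: B1 = {5, 7}  B2 = {4, 7}  B3 = {1, 4}  B4 = {1, 6}  B5 = {3, 6}  B6 = {0, 3}  B7 = {0, 2}
Tree: B1–B2, B2–B3, B3–B4, B4–B5, B5–B6, B6–B7
Every bag has size at most 2, so the width is 2 − 1 = 1 and tw(G) ≤ 1. G has an edge, so its treewidth is at least 1. The upper and lower bounds meet at 1, so that is the treewidth.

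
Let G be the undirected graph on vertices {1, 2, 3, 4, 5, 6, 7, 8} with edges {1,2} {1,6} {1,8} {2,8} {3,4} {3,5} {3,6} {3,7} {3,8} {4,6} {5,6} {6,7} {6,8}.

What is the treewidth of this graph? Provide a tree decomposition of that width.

Treewidth 2.
Bags: B1 = {3, 6, 8}  B2 = {3, 5, 6}  B3 = {1, 6, 8}  B4 = {3, 4, 6}  B5 = {1, 2, 8}  B6 = {3, 6, 7}
Tree: B1–B2, B1–B3, B1–B4, B3–B5, B1–B6

Every bag has size at most 3, so the width is 3 − 1 = 2 and tw(G) ≤ 2. On the other hand G contains the 3-clique {1, 2, 8}. A clique must lie in a single bag of any decomposition, so no decomposition can have width below 2. The upper and lower bounds meet at 2, so that is the treewidth.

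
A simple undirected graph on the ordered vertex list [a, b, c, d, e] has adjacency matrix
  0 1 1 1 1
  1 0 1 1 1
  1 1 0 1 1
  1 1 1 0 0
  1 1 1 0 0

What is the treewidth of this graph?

A width-3 tree decomposition is:
Bags: B1 = {a, b, c, e}  B2 = {a, b, c, d}
Tree: B1–B2
Every bag has size at most 4, so the width is 4 − 1 = 3 and tw(G) ≤ 3. Conversely, {a, b, c, d} is a clique of size 4, and the vertices of any clique must share a bag in every tree decomposition; so some bag has ≥ 4 vertices and tw(G) ≥ 3. Combining the bounds, tw(G) = 3.

3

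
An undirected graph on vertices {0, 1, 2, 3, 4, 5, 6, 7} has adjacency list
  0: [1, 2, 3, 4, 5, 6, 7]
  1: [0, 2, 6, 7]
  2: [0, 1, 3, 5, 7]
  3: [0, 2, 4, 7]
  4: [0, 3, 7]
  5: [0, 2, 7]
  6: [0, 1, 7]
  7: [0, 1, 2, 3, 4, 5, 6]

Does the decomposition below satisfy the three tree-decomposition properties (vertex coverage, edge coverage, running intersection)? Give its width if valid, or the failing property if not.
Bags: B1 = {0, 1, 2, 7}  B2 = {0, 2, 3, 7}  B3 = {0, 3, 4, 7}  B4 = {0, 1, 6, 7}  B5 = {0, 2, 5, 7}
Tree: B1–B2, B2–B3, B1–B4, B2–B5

Every vertex of G appears in some bag (union = {0, 1, 2, 3, 4, 5, 6, 7}); every edge is covered by a bag; and for each vertex v the set of bags containing v is connected in the bag tree. The decomposition is therefore valid. The largest bag has 4 vertices, so the width is 3.

Yes; width 3.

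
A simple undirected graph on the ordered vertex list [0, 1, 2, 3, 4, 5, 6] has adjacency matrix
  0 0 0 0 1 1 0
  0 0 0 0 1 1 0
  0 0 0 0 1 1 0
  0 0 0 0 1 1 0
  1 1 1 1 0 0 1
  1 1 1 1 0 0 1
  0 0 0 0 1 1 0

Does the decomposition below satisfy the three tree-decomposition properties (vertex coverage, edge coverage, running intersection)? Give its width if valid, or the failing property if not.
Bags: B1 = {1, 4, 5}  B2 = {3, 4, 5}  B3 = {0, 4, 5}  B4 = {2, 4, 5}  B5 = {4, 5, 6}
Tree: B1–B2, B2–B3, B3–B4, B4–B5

Yes; width 2.

Every vertex of G appears in some bag (union = {0, 1, 2, 3, 4, 5, 6}); every edge is covered by a bag; and for each vertex v the set of bags containing v is connected in the bag tree. The decomposition is therefore valid. The largest bag has 3 vertices, so the width is 2.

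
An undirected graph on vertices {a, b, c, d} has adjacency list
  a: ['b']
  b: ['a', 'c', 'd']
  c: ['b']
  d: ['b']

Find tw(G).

A width-1 tree decomposition is:
Bags: B1 = {a, b}  B2 = {b, c}  B3 = {b, d}
Tree: B1–B2, B2–B3
The largest bag has 2 vertices, giving width 1; this decomposition certifies tw(G) ≤ 1. Since G has at least one edge (e.g. a–b), it is not an edgeless graph, so tw(G) ≥ 1. Hence tw(G) = 1 exactly.

1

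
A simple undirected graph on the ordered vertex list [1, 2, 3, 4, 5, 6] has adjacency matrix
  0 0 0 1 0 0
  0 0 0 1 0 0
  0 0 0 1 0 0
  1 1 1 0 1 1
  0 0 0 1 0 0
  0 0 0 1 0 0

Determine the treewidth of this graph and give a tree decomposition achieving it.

Each bag holds 2 vertices, so the decomposition has width 1, which upper-bounds the treewidth. G has an edge, so its treewidth is at least 1. Therefore the treewidth is 1.

Treewidth 1.
Bags: B1 = {4, 6}  B2 = {2, 4}  B3 = {4, 5}  B4 = {3, 4}  B5 = {1, 4}
Tree: B1–B2, B2–B3, B2–B4, B2–B5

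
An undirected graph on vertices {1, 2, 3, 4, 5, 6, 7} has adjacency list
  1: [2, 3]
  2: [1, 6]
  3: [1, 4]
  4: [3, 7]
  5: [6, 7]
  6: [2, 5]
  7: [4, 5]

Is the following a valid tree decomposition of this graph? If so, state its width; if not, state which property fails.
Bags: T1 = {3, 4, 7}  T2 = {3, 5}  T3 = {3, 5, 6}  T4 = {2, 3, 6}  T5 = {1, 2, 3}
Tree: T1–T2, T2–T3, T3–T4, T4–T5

A tree decomposition must satisfy three properties: every vertex lies in some bag; for every edge, both endpoints lie together in some bag; and for every vertex, the bags containing it form a connected subtree. Here edge (7,5) lies in no bag, so the decomposition is invalid.

No — edge (7,5) lies in no bag.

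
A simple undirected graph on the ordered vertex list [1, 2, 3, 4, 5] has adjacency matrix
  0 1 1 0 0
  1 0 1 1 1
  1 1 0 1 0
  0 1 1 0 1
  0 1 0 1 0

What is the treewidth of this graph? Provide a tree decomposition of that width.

The largest bag has 3 vertices, giving width 2; this decomposition certifies tw(G) ≤ 2. For the lower bound, the 3 vertices {1, 2, 3} are pairwise adjacent, and any tree decomposition puts a clique entirely inside one bag — forcing width ≥ 2. Therefore the treewidth is 2.

Treewidth 2.
Bags: B1 = {2, 4, 5}  B2 = {2, 3, 4}  B3 = {1, 2, 3}
Tree: B1–B2, B2–B3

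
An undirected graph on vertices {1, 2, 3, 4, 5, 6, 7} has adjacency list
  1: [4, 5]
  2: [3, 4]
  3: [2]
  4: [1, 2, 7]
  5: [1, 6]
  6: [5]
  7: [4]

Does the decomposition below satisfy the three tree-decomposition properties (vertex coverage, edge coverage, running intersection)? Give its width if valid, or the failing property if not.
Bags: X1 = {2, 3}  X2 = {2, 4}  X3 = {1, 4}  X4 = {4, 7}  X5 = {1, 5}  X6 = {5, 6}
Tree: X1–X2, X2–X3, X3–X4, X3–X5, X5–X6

Checking the three conditions: (i) the bags cover all of {1, 2, 3, 4, 5, 6, 7}; (ii) for each edge, some bag contains both endpoints; (iii) the bags containing any fixed vertex form a subtree. All hold, so the decomposition is valid with width 2 − 1 = 1.

Yes; width 1.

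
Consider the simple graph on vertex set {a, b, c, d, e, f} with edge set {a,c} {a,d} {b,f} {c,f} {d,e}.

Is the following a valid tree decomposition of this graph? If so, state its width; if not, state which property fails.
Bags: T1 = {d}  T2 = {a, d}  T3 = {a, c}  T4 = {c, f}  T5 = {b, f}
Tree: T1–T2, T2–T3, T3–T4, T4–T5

A tree decomposition must satisfy three properties: every vertex lies in some bag; for every edge, both endpoints lie together in some bag; and for every vertex, the bags containing it form a connected subtree. Here vertex e appears in no bag, so the decomposition is invalid.

No — vertex e appears in no bag.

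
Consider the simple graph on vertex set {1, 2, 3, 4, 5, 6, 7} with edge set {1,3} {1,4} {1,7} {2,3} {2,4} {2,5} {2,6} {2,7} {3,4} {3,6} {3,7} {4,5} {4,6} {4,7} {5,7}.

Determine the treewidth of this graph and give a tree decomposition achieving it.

Every bag has size at most 4, so the width is 4 − 1 = 3 and tw(G) ≤ 3. Conversely, {1, 3, 4, 7} is a clique of size 4, and the vertices of any clique must share a bag in every tree decomposition; so some bag has ≥ 4 vertices and tw(G) ≥ 3. Hence tw(G) = 3 exactly.

Treewidth 3.
One optimal decomposition is:
Bags: B1 = {2, 3, 4, 7}  B2 = {1, 3, 4, 7}  B3 = {2, 4, 5, 7}  B4 = {2, 3, 4, 6}
Tree: B1–B2, B1–B3, B1–B4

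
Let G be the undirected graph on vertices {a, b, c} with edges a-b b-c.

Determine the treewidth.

1

A width-1 tree decomposition is:
Bags: B1 = {b, c}  B2 = {a, b}
Tree: B1–B2
Each bag holds 2 vertices, so the decomposition has width 1, which upper-bounds the treewidth. G has an edge, so its treewidth is at least 1. Combining the bounds, tw(G) = 1.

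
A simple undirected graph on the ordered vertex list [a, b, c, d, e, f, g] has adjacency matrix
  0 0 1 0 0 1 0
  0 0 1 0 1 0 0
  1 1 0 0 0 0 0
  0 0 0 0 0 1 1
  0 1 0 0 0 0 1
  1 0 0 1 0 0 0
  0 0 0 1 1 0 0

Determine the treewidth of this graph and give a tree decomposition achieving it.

The largest bag has 3 vertices, giving width 2; this decomposition certifies tw(G) ≤ 2. The edges c–b–e–g–d–f–a–c form a cycle, so G is not a tree and its treewidth is at least 2. The upper and lower bounds meet at 2, so that is the treewidth.

Treewidth 2.
One optimal decomposition is:
Bags: B1 = {b, c, e}  B2 = {c, e, g}  B3 = {c, d, g}  B4 = {c, d, f}  B5 = {a, c, f}
Tree: B1–B2, B2–B3, B3–B4, B4–B5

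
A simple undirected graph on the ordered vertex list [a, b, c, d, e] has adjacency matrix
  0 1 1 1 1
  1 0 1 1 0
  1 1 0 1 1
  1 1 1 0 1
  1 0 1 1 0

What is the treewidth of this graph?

3

A width-3 tree decomposition is:
Bags: B1 = {a, c, d, e}  B2 = {a, b, c, d}
Tree: B1–B2
The largest bag has 4 vertices, giving width 3; this decomposition certifies tw(G) ≤ 3. Conversely, {a, c, d, e} is a clique of size 4, and the vertices of any clique must share a bag in every tree decomposition; so some bag has ≥ 4 vertices and tw(G) ≥ 3. The upper and lower bounds meet at 3, so that is the treewidth.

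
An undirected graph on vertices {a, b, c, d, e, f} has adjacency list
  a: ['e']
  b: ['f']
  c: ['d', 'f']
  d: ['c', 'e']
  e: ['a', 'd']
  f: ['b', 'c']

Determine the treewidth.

A width-1 tree decomposition is:
Bags: B1 = {b, f}  B2 = {c, f}  B3 = {c, d}  B4 = {d, e}  B5 = {a, e}
Tree: B1–B2, B2–B3, B3–B4, B4–B5
Each bag holds 2 vertices, so the decomposition has width 1, which upper-bounds the treewidth. G has an edge, so its treewidth is at least 1. The upper and lower bounds meet at 1, so that is the treewidth.

1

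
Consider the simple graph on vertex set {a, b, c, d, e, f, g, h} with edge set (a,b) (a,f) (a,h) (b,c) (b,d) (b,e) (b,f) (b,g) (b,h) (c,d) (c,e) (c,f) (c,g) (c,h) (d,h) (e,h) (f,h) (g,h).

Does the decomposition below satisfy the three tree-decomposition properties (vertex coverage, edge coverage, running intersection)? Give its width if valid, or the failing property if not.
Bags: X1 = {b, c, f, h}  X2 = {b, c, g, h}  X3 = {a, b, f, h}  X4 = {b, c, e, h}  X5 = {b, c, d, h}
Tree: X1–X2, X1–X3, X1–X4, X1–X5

Yes; width 3.

Checking the three conditions: (i) the bags cover all of {a, b, c, d, e, f, g, h}; (ii) for each edge, some bag contains both endpoints; (iii) the bags containing any fixed vertex form a subtree. All hold, so the decomposition is valid with width 4 − 1 = 3.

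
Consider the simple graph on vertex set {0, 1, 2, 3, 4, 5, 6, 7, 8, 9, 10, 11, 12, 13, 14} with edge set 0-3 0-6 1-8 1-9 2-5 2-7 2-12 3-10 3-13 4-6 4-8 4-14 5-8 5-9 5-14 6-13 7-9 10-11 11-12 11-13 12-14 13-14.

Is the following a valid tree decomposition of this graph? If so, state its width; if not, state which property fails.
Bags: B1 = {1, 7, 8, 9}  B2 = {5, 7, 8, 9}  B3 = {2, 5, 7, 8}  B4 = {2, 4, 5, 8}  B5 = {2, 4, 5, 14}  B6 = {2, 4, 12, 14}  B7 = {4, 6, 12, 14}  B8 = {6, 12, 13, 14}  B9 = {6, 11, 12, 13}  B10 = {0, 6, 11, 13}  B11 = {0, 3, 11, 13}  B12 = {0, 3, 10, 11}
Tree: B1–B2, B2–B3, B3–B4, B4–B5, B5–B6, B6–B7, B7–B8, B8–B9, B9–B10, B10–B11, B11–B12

Vertex coverage: the bags together contain {0, 1, 2, 3, 4, 5, 6, 7, 8, 9, 10, 11, 12, 13, 14}, the full vertex set. Edge coverage: each edge of G has both endpoints in at least one bag. Running intersection: for every vertex, the bags containing it form a connected subtree. All three properties hold, so this is a valid tree decomposition of width max|bag| − 1 = 3, and hence tw(G) ≤ 3.

Yes; width 3.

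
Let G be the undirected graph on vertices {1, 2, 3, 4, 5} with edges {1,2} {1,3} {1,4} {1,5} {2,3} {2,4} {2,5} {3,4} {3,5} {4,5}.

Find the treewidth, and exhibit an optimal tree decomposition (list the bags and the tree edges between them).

Treewidth 4.
One such decomposition:
Bags: B1 = {1, 2, 3, 4, 5}
Tree: (single bag)

A single bag containing all 5 vertices is trivially a valid decomposition of width 4. On the other hand G contains the 5-clique {1, 2, 3, 4, 5}. A clique must lie in a single bag of any decomposition, so no decomposition can have width below 4. The upper and lower bounds meet at 4, so that is the treewidth.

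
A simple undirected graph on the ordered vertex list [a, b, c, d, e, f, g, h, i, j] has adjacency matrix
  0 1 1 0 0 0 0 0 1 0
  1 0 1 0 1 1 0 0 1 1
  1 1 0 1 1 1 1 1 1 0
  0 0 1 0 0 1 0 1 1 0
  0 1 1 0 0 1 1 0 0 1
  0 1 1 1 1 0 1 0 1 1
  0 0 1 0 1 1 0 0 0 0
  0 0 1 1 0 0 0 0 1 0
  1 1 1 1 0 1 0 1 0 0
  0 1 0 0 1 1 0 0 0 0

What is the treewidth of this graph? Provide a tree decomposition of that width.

The largest bag has 4 vertices, giving width 3; this decomposition certifies tw(G) ≤ 3. Conversely, {b, e, f, j} is a clique of size 4, and the vertices of any clique must share a bag in every tree decomposition; so some bag has ≥ 4 vertices and tw(G) ≥ 3. Combining the bounds, tw(G) = 3.

Treewidth 3.
One optimal decomposition is:
Bags: B1 = {b, c, e, f}  B2 = {c, e, f, g}  B3 = {b, c, f, i}  B4 = {b, e, f, j}  B5 = {c, d, f, i}  B6 = {c, d, h, i}  B7 = {a, b, c, i}
Tree: B1–B2, B1–B3, B1–B4, B3–B5, B5–B6, B3–B7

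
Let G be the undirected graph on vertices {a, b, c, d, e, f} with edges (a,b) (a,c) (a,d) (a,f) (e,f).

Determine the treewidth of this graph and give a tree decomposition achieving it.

Each bag holds 2 vertices, so the decomposition has width 1, which upper-bounds the treewidth. G has an edge, so its treewidth is at least 1. Therefore the treewidth is 1.

Treewidth 1.
One such decomposition:
Bags: B1 = {a, c}  B2 = {a, b}  B3 = {a, f}  B4 = {e, f}  B5 = {a, d}
Tree: B1–B2, B2–B3, B3–B4, B1–B5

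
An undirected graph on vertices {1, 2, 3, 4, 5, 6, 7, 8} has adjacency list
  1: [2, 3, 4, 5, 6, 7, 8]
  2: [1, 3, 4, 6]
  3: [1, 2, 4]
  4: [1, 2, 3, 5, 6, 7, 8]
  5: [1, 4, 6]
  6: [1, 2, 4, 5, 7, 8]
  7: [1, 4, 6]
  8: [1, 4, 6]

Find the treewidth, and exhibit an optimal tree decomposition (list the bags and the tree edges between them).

The largest bag has 4 vertices, giving width 3; this decomposition certifies tw(G) ≤ 3. On the other hand G contains the 4-clique {1, 2, 3, 4}. A clique must lie in a single bag of any decomposition, so no decomposition can have width below 3. The upper and lower bounds meet at 3, so that is the treewidth.

Treewidth 3.
Bags: B1 = {1, 2, 4, 6}  B2 = {1, 4, 5, 6}  B3 = {1, 2, 3, 4}  B4 = {1, 4, 6, 8}  B5 = {1, 4, 6, 7}
Tree: B1–B2, B1–B3, B1–B4, B2–B5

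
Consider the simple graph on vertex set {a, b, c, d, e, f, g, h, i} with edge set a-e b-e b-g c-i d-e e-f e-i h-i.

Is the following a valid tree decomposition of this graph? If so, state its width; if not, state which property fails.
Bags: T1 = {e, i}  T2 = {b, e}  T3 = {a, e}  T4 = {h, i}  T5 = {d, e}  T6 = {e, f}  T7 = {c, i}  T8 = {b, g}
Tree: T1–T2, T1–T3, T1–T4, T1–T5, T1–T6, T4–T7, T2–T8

Every vertex of G appears in some bag (union = {a, b, c, d, e, f, g, h, i}); every edge is covered by a bag; and for each vertex v the set of bags containing v is connected in the bag tree. The decomposition is therefore valid. The largest bag has 2 vertices, so the width is 1.

Yes; width 1.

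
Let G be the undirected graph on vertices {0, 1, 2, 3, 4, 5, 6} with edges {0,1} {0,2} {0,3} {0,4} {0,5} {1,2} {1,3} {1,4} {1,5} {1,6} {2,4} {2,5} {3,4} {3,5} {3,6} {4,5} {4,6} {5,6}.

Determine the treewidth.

4

A width-4 tree decomposition is:
Bags: B1 = {0, 1, 3, 4, 5}  B2 = {1, 3, 4, 5, 6}  B3 = {0, 1, 2, 4, 5}
Tree: B1–B2, B1–B3
Every bag has size at most 5, so the width is 5 − 1 = 4 and tw(G) ≤ 4. On the other hand G contains the 5-clique {0, 1, 2, 4, 5}. A clique must lie in a single bag of any decomposition, so no decomposition can have width below 4. Therefore the treewidth is 4.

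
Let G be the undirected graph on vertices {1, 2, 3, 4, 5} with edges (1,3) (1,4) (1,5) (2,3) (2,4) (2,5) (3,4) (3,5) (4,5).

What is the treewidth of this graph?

3

A width-3 tree decomposition is:
Bags: B1 = {1, 3, 4, 5}  B2 = {2, 3, 4, 5}
Tree: B1–B2
Every bag has size at most 4, so the width is 4 − 1 = 3 and tw(G) ≤ 3. For the lower bound, the 4 vertices {1, 3, 4, 5} are pairwise adjacent, and any tree decomposition puts a clique entirely inside one bag — forcing width ≥ 3. Therefore the treewidth is 3.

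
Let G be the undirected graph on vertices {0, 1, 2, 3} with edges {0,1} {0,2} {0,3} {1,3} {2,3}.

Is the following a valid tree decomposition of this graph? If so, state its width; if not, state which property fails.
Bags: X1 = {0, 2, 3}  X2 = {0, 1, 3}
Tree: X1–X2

Yes; width 2.

Vertex coverage: the bags together contain {0, 1, 2, 3}, the full vertex set. Edge coverage: each edge of G has both endpoints in at least one bag. Running intersection: for every vertex, the bags containing it form a connected subtree. All three properties hold, so this is a valid tree decomposition of width max|bag| − 1 = 2, and hence tw(G) ≤ 2.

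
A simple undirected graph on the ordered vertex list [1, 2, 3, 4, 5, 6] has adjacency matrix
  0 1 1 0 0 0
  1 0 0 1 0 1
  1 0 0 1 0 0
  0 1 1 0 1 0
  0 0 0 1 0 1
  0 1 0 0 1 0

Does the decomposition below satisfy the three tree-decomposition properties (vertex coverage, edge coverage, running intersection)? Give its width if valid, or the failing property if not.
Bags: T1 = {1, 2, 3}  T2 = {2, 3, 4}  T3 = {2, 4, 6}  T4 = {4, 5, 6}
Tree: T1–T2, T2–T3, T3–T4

Yes; width 2.

Vertex coverage: the bags together contain {1, 2, 3, 4, 5, 6}, the full vertex set. Edge coverage: each edge of G has both endpoints in at least one bag. Running intersection: for every vertex, the bags containing it form a connected subtree. All three properties hold, so this is a valid tree decomposition of width max|bag| − 1 = 2, and hence tw(G) ≤ 2.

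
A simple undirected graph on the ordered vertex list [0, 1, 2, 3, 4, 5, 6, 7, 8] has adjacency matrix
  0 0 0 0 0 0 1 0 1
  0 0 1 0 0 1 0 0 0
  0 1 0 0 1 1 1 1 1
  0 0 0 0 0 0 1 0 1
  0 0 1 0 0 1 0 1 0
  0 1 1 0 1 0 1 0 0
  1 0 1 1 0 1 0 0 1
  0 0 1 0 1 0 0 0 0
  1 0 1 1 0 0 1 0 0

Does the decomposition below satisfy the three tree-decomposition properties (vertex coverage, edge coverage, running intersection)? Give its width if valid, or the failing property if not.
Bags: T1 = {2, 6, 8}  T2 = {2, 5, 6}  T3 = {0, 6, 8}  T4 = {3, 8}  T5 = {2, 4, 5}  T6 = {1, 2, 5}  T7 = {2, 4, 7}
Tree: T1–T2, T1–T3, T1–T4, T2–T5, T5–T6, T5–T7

A tree decomposition must satisfy three properties: every vertex lies in some bag; for every edge, both endpoints lie together in some bag; and for every vertex, the bags containing it form a connected subtree. Here edge (6,3) lies in no bag, so the decomposition is invalid.

No — edge (6,3) lies in no bag.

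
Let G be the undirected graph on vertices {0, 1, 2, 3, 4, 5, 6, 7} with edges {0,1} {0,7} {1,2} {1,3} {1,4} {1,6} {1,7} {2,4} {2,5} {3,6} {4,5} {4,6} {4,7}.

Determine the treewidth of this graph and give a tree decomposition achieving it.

Treewidth 2.
One optimal decomposition is:
Bags: B1 = {1, 4, 7}  B2 = {1, 2, 4}  B3 = {1, 4, 6}  B4 = {1, 3, 6}  B5 = {0, 1, 7}  B6 = {2, 4, 5}
Tree: B1–B2, B2–B3, B3–B4, B1–B5, B2–B6

The largest bag has 3 vertices, giving width 2; this decomposition certifies tw(G) ≤ 2. Conversely, {0, 1, 7} is a clique of size 3, and the vertices of any clique must share a bag in every tree decomposition; so some bag has ≥ 3 vertices and tw(G) ≥ 2. The upper and lower bounds meet at 2, so that is the treewidth.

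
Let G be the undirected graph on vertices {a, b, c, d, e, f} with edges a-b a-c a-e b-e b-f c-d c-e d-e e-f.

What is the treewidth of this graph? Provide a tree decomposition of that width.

The largest bag has 3 vertices, giving width 2; this decomposition certifies tw(G) ≤ 2. For the lower bound, the 3 vertices {c, d, e} are pairwise adjacent, and any tree decomposition puts a clique entirely inside one bag — forcing width ≥ 2. Therefore the treewidth is 2.

Treewidth 2.
One optimal decomposition is:
Bags: B1 = {a, b, e}  B2 = {b, e, f}  B3 = {a, c, e}  B4 = {c, d, e}
Tree: B1–B2, B1–B3, B3–B4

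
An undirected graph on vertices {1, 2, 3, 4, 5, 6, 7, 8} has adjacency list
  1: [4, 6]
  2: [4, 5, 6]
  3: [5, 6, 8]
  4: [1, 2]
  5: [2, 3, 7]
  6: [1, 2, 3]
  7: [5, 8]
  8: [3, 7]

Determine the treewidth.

A width-2 tree decomposition is:
Bags: B1 = {1, 2, 4}  B2 = {1, 2, 6}  B3 = {2, 5, 6}  B4 = {3, 5, 6}  B5 = {3, 5, 7}  B6 = {3, 7, 8}
Tree: B1–B2, B2–B3, B3–B4, B4–B5, B5–B6
Each bag holds 3 vertices, so the decomposition has width 2, which upper-bounds the treewidth. Since 4–1–6–2–4 is a cycle in G, G is not acyclic. Forests are exactly the graphs of treewidth ≤ 1, so tw(G) ≥ 2. Therefore the treewidth is 2.

2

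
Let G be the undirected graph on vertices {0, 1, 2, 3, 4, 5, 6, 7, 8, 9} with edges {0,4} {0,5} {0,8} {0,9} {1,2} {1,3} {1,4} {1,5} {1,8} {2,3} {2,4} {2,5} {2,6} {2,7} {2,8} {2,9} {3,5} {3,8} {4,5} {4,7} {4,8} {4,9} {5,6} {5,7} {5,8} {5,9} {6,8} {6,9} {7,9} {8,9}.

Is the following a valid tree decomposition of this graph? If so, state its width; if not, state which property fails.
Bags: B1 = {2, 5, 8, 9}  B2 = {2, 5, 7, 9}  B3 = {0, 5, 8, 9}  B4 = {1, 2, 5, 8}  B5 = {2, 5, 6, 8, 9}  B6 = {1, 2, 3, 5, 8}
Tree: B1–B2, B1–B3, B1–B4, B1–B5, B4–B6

A tree decomposition must satisfy three properties: every vertex lies in some bag; for every edge, both endpoints lie together in some bag; and for every vertex, the bags containing it form a connected subtree. Here vertex 4 appears in no bag, so the decomposition is invalid.

No — vertex 4 appears in no bag.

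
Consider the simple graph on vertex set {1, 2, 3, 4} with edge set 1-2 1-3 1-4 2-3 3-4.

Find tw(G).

A width-2 tree decomposition is:
Bags: B1 = {1, 2, 3}  B2 = {1, 3, 4}
Tree: B1–B2
Each bag holds 3 vertices, so the decomposition has width 2, which upper-bounds the treewidth. Conversely, {1, 2, 3} is a clique of size 3, and the vertices of any clique must share a bag in every tree decomposition; so some bag has ≥ 3 vertices and tw(G) ≥ 2. Therefore the treewidth is 2.

2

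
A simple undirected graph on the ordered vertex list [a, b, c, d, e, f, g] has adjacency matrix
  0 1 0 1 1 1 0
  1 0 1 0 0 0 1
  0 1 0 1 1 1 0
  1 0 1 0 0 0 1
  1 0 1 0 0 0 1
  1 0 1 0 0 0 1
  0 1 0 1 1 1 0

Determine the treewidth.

A width-3 tree decomposition is:
Bags: B1 = {a, c, f, g}  B2 = {a, b, c, g}  B3 = {a, c, e, g}  B4 = {a, c, d, g}
Tree: B1–B2, B2–B3, B3–B4
Each bag holds 4 vertices, so the decomposition has width 3, which upper-bounds the treewidth. For the lower bound: the 4 vertex sets {c,f}, {b,g}, {a}, {e} are disjoint, each induces a connected subgraph, and every pair is joined by at least one edge of G. Contracting each set to a single vertex therefore yields K_{4} as a minor, and since treewidth is minor-monotone, tw(G) ≥ tw(K_{4}) = 3. Combining the bounds, tw(G) = 3.

3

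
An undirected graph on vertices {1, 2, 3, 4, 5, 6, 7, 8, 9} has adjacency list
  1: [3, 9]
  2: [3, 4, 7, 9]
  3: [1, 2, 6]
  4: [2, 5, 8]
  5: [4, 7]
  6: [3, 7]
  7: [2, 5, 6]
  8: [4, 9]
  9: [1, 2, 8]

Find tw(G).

A width-3 tree decomposition is:
Bags: B1 = {4, 5, 7, 8}  B2 = {2, 4, 7, 8}  B3 = {2, 7, 8, 9}  B4 = {2, 6, 7, 9}  B5 = {2, 3, 6, 9}  B6 = {1, 3, 6, 9}
Tree: B1–B2, B2–B3, B3–B4, B4–B5, B5–B6
Each bag holds 4 vertices, so the decomposition has width 3, which upper-bounds the treewidth. For the lower bound: the 4 vertex sets {4,5,8}, {7}, {2}, {1,3,6,9} are disjoint, each induces a connected subgraph, and every pair is joined by at least one edge of G. Contracting each set to a single vertex therefore yields K_{4} as a minor, and since treewidth is minor-monotone, tw(G) ≥ tw(K_{4}) = 3. Therefore the treewidth is 3.

3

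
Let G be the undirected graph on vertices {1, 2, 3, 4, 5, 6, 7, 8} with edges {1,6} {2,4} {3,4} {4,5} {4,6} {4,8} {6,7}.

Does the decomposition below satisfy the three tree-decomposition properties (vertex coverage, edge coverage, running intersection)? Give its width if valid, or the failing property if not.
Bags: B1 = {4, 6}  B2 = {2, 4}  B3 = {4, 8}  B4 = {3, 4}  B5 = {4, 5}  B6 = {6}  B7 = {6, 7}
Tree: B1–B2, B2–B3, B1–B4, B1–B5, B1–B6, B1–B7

No — vertex 1 appears in no bag.

A tree decomposition must satisfy three properties: every vertex lies in some bag; for every edge, both endpoints lie together in some bag; and for every vertex, the bags containing it form a connected subtree. Here vertex 1 appears in no bag, so the decomposition is invalid.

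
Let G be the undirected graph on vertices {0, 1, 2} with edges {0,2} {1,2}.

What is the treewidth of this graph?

A width-1 tree decomposition is:
Bags: B1 = {0, 2}  B2 = {1, 2}
Tree: B1–B2
The largest bag has 2 vertices, giving width 1; this decomposition certifies tw(G) ≤ 1. G has an edge, so its treewidth is at least 1. The upper and lower bounds meet at 1, so that is the treewidth.

1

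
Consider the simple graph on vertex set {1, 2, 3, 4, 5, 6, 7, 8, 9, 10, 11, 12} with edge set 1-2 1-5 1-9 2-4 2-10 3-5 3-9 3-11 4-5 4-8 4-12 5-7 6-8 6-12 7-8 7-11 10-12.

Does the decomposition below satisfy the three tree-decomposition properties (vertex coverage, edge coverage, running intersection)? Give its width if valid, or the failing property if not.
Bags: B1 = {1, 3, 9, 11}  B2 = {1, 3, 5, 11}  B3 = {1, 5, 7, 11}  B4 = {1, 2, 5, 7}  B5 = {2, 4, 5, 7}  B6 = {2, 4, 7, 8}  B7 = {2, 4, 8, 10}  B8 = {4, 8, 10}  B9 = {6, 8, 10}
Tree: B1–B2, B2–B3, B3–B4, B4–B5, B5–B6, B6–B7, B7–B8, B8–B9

No — vertex 12 appears in no bag.

A tree decomposition must satisfy three properties: every vertex lies in some bag; for every edge, both endpoints lie together in some bag; and for every vertex, the bags containing it form a connected subtree. Here vertex 12 appears in no bag, so the decomposition is invalid.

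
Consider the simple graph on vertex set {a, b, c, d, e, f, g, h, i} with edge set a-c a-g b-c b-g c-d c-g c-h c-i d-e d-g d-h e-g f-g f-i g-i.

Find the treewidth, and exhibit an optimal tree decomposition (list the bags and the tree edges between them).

Treewidth 2.
One such decomposition:
Bags: B1 = {c, d, g}  B2 = {d, e, g}  B3 = {c, g, i}  B4 = {c, d, h}  B5 = {b, c, g}  B6 = {f, g, i}  B7 = {a, c, g}
Tree: B1–B2, B1–B3, B1–B4, B3–B5, B3–B6, B5–B7

Every bag has size at most 3, so the width is 3 − 1 = 2 and tw(G) ≤ 2. Conversely, {d, e, g} is a clique of size 3, and the vertices of any clique must share a bag in every tree decomposition; so some bag has ≥ 3 vertices and tw(G) ≥ 2. Therefore the treewidth is 2.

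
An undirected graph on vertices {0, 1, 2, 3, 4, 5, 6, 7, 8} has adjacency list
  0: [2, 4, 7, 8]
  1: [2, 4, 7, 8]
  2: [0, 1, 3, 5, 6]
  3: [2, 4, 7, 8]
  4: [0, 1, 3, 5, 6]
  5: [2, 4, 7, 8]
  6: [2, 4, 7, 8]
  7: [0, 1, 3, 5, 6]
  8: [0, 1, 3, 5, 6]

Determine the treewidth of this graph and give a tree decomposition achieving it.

Each bag holds 5 vertices, so the decomposition has width 4, which upper-bounds the treewidth. For the lower bound: the 5 vertex sets {2,6}, {1,8}, {3,7}, {4}, {5} are disjoint, each induces a connected subgraph, and every pair is joined by at least one edge of G. Contracting each set to a single vertex therefore yields K_{5} as a minor, and since treewidth is minor-monotone, tw(G) ≥ tw(K_{5}) = 4. Hence tw(G) = 4 exactly.

Treewidth 4.
One optimal decomposition is:
Bags: B1 = {2, 4, 6, 7, 8}  B2 = {1, 2, 4, 7, 8}  B3 = {2, 3, 4, 7, 8}  B4 = {2, 4, 5, 7, 8}  B5 = {0, 2, 4, 7, 8}
Tree: B1–B2, B2–B3, B3–B4, B4–B5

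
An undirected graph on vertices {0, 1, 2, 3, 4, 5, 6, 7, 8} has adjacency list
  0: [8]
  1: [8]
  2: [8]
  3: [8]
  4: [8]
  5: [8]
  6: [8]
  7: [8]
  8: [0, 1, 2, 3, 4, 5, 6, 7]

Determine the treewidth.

1

A width-1 tree decomposition is:
Bags: B1 = {6, 8}  B2 = {2, 8}  B3 = {5, 8}  B4 = {1, 8}  B5 = {4, 8}  B6 = {7, 8}  B7 = {0, 8}  B8 = {3, 8}
Tree: B1–B2, B1–B3, B2–B4, B2–B5, B1–B6, B1–B7, B7–B8
Every bag has size at most 2, so the width is 2 − 1 = 1 and tw(G) ≤ 1. G has an edge, so its treewidth is at least 1. Hence tw(G) = 1 exactly.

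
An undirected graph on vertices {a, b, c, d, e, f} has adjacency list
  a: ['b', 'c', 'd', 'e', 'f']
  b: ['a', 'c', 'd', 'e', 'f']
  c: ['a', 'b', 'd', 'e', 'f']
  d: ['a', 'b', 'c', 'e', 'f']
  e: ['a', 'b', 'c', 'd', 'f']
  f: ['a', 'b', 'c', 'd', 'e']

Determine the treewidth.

5

A width-5 tree decomposition is:
Bags: B1 = {a, b, c, d, e, f}
Tree: (single bag)
A single bag containing all 6 vertices is trivially a valid decomposition of width 5. On the other hand G contains the 6-clique {a, b, c, d, e, f}. A clique must lie in a single bag of any decomposition, so no decomposition can have width below 5. Combining the bounds, tw(G) = 5.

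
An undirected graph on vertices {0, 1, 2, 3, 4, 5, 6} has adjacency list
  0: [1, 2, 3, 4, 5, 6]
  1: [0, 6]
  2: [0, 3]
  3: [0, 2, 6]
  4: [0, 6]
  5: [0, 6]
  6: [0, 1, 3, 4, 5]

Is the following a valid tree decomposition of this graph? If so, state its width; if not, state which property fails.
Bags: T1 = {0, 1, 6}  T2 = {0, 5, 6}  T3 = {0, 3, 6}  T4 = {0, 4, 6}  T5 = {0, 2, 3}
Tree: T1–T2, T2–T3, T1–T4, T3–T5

Vertex coverage: the bags together contain {0, 1, 2, 3, 4, 5, 6}, the full vertex set. Edge coverage: each edge of G has both endpoints in at least one bag. Running intersection: for every vertex, the bags containing it form a connected subtree. All three properties hold, so this is a valid tree decomposition of width max|bag| − 1 = 2, and hence tw(G) ≤ 2.

Yes; width 2.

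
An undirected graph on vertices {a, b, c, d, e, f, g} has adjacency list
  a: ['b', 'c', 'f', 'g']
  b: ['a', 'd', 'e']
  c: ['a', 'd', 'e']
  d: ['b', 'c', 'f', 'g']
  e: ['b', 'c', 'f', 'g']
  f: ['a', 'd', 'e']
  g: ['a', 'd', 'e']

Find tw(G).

A width-3 tree decomposition is:
Bags: B1 = {a, c, d, e}  B2 = {a, d, e, g}  B3 = {a, b, d, e}  B4 = {a, d, e, f}
Tree: B1–B2, B2–B3, B3–B4
Every bag has size at most 4, so the width is 4 − 1 = 3 and tw(G) ≤ 3. For the lower bound: the 4 vertex sets {c,e}, {a,g}, {d}, {b} are disjoint, each induces a connected subgraph, and every pair is joined by at least one edge of G. Contracting each set to a single vertex therefore yields K_{4} as a minor, and since treewidth is minor-monotone, tw(G) ≥ tw(K_{4}) = 3. The upper and lower bounds meet at 3, so that is the treewidth.

3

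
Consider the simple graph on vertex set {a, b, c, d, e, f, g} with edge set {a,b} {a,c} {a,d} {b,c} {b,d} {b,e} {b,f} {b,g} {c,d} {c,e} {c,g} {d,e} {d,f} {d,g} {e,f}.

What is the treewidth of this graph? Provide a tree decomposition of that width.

The largest bag has 4 vertices, giving width 3; this decomposition certifies tw(G) ≤ 3. For the lower bound, the 4 vertices {b, c, d, g} are pairwise adjacent, and any tree decomposition puts a clique entirely inside one bag — forcing width ≥ 3. The upper and lower bounds meet at 3, so that is the treewidth.

Treewidth 3.
One such decomposition:
Bags: B1 = {b, c, d, g}  B2 = {a, b, c, d}  B3 = {b, c, d, e}  B4 = {b, d, e, f}
Tree: B1–B2, B1–B3, B3–B4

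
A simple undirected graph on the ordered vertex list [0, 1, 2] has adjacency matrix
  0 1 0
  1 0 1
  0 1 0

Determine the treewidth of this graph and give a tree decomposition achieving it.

Every bag has size at most 2, so the width is 2 − 1 = 1 and tw(G) ≤ 1. G has an edge, so its treewidth is at least 1. Therefore the treewidth is 1.

Treewidth 1.
One such decomposition:
Bags: B1 = {0, 1}  B2 = {1, 2}
Tree: B1–B2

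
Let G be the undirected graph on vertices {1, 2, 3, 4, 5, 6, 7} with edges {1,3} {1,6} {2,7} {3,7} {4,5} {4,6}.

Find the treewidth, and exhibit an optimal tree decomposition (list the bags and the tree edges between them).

The largest bag has 2 vertices, giving width 1; this decomposition certifies tw(G) ≤ 1. Any graph with an edge has treewidth ≥ 1, and G has the edge 2–7. Combining the bounds, tw(G) = 1.

Treewidth 1.
One optimal decomposition is:
Bags: B1 = {2, 7}  B2 = {3, 7}  B3 = {1, 3}  B4 = {1, 6}  B5 = {4, 6}  B6 = {4, 5}
Tree: B1–B2, B2–B3, B3–B4, B4–B5, B5–B6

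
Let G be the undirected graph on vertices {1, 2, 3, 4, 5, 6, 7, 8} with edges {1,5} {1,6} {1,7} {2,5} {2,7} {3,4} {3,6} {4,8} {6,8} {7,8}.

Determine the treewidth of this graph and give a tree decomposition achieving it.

Treewidth 2.
Bags: B1 = {3, 4, 8}  B2 = {3, 6, 8}  B3 = {6, 7, 8}  B4 = {1, 6, 7}  B5 = {1, 2, 7}  B6 = {1, 2, 5}
Tree: B1–B2, B2–B3, B3–B4, B4–B5, B5–B6

Every bag has size at most 3, so the width is 3 − 1 = 2 and tw(G) ≤ 2. Since 4–3–6–8–4 is a cycle in G, G is not acyclic. Forests are exactly the graphs of treewidth ≤ 1, so tw(G) ≥ 2. The upper and lower bounds meet at 2, so that is the treewidth.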